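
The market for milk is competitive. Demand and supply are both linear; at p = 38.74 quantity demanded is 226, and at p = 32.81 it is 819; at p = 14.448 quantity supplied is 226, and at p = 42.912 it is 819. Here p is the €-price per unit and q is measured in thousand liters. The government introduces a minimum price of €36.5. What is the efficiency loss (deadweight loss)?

€1100.78 thousand

Demand slope = (32.81 − 38.74)/(819 − 226) = −0.01, so p = 41 − 0.01q.
Supply slope = (42.912 − 14.448)/(819 − 226) = 0.048, so p = 3.6 + 0.048q.
Competitive equilibrium: 41 − 0.01q = 3.6 + 0.048q → q* = 644.8276, p* = 34.5517.
At the floor p = 36.5, quantity demanded = (41 − 36.5)/0.01 = 450.
Sellers' marginal cost at q' = 450: 3.6 + 0.048·450 = 25.2.
Δq = 644.8276 − 450 = 194.8276; wedge = 36.5 − 25.2 = 11.3.
DWL = ½ × 194.8276 × 11.3 = €1100.78 thousand.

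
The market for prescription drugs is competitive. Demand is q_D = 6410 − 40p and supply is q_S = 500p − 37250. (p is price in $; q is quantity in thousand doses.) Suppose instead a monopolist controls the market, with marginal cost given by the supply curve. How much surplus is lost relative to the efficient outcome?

$31473.70 thousand

In inverse form: demand p = 160.25 − 0.025q, supply p = 74.5 + 0.002q.
Competitive equilibrium: 160.25 − 0.025q = 74.5 + 0.002q → q* = 3175.92593, p* = 80.85185.
Marginal revenue: MR = 160.25 − 0.05q. Set MR = MC: 160.25 − 0.05q = 74.5 + 0.002q → q_m = 1649.03846.
Price p_m = 160.25 − 0.025·1649.03846 = 119.02404; MC(q_m) = 74.5 + 0.002·1649.03846 = 77.79808.
Competitive q* = 3175.92593, so Δq = 1526.88747; wedge = 119.02404 − 77.79808 = 41.22596.
Welfare loss = ½ × 1526.88747 × 41.22596 = $31473.70 thousand.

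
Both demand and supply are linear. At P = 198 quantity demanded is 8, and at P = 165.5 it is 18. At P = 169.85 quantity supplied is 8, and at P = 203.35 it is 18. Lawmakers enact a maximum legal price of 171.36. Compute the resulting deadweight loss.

Demand slope = (165.5 − 198)/(18 − 8) = −3.25, so P = 224 − 3.25Q.
Supply slope = (203.35 − 169.85)/(18 − 8) = 3.35, so P = 143.05 + 3.35Q.
Competitive equilibrium: 224 − 3.25Q = 143.05 + 3.35Q → Q* = 12.26515, P* = 184.13826.
At the ceiling P = 171.36, quantity supplied = (171.36 − 143.05)/3.35 = 8.45075.
Willingness to pay at Q' = 8.45075: 224 − 3.25·8.45075 = 196.53506.
ΔQ = 12.26515 − 8.45075 = 3.8144; wedge = 196.53506 − 171.36 = 25.17506.
DWL = ½ × 3.8144 × 25.17506 = 48.01.

48.01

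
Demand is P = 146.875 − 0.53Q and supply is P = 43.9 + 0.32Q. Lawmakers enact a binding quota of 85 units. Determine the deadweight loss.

555.31

Competitive equilibrium: 146.875 − 0.53Q = 43.9 + 0.32Q → Q* = 121.1471, P* = 82.6671.
At Q = 85: demand price = 146.875 − 0.53·85 = 101.825; supply price = 43.9 + 0.32·85 = 71.1.
ΔQ = 121.1471 − 85 = 36.1471; wedge = 101.825 − 71.1 = 30.725.
Welfare loss = ½ × 36.1471 × 30.725 = 555.31.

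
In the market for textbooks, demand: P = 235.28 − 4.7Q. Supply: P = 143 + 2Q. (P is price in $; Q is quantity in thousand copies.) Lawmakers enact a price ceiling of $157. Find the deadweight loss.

$153.68 thousand

Competitive equilibrium: 235.28 − 4.7Q = 143 + 2Q → Q* = 13.7731, P* = 170.5463.
At the ceiling P = 157, quantity supplied = (157 − 143)/2 = 7.
Willingness to pay at Q' = 7: 235.28 − 4.7·7 = 202.38.
ΔQ = 13.7731 − 7 = 6.7731; wedge = 202.38 − 157 = 45.38.
The triangle = ½ × 6.7731 × 45.38 = $153.68 thousand.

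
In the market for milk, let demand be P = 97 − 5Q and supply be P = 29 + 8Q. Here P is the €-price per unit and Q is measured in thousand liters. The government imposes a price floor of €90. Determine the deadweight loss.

€95.39 thousand

Competitive equilibrium: 97 − 5Q = 29 + 8Q → Q* = 5.2308, P* = 70.8462.
At the floor P = 90, quantity demanded = (97 − 90)/5 = 1.4.
Sellers' marginal cost at Q' = 1.4: 29 + 8·1.4 = 40.2.
ΔQ = 5.2308 − 1.4 = 3.8308; wedge = 90 − 40.2 = 49.8.
The triangle = ½ × 3.8308 × 49.8 = €95.39 thousand.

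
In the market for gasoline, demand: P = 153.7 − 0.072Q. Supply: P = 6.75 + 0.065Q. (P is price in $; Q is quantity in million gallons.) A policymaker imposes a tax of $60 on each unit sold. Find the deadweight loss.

Competitive equilibrium: 153.7 − 0.072Q = 6.75 + 0.065Q → Q* = 1072.6277, P* = 76.4708.
With the tax, the buyer price exceeds the seller price by 60: (153.7 − 0.072Q) − (6.75 + 0.065Q) = 60 → Q' = 634.6715.
ΔQ = 1072.6277 − 634.6715 = 437.9562; the wedge equals the tax, 60.
Deadweight loss = ½ × 437.9562 × 60 = $13138.69 million.

$13138.69 million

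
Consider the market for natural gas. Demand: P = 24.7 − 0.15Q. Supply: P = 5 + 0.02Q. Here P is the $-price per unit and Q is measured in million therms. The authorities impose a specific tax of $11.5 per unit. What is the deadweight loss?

Competitive equilibrium: 24.7 − 0.15Q = 5 + 0.02Q → Q* = 115.8824, P* = 7.3176.
With the tax, the buyer price exceeds the seller price by 11.5: (24.7 − 0.15Q) − (5 + 0.02Q) = 11.5 → Q' = 48.2353.
ΔQ = 115.8824 − 48.2353 = 67.6471; the wedge equals the tax, 11.5.
The triangle = ½ × 67.6471 × 11.5 = $388.97 million.

$388.97 million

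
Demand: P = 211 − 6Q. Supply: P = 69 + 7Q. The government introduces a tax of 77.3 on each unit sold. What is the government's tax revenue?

384.72

Competitive equilibrium: 211 − 6Q = 69 + 7Q → Q* = 10.92308, P* = 145.46154.
With the tax, the buyer price exceeds the seller price by 77.3: (211 − 6Q) − (69 + 7Q) = 77.3 → Q' = 4.97692.
Tax revenue = 77.3 × 4.97692 = 384.72.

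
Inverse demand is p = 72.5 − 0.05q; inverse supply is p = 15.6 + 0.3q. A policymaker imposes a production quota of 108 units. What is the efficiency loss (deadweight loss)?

Competitive equilibrium: 72.5 − 0.05q = 15.6 + 0.3q → q* = 162.5714, p* = 64.3714.
At q = 108: demand price = 72.5 − 0.05·108 = 67.1; supply price = 15.6 + 0.3·108 = 48.
Δq = 162.5714 − 108 = 54.5714; wedge = 67.1 − 48 = 19.1.
Welfare loss = ½ × 54.5714 × 19.1 = 521.16.

521.16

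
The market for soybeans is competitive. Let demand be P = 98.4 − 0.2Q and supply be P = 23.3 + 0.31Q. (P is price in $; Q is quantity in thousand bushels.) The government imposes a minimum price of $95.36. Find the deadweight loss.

$4446.82 thousand

Competitive equilibrium: 98.4 − 0.2Q = 23.3 + 0.31Q → Q* = 147.2549, P* = 68.949.
At the floor P = 95.36, quantity demanded = (98.4 − 95.36)/0.2 = 15.2.
Sellers' marginal cost at Q' = 15.2: 23.3 + 0.31·15.2 = 28.012.
ΔQ = 147.2549 − 15.2 = 132.0549; wedge = 95.36 − 28.012 = 67.348.
The triangle = ½ × 132.0549 × 67.348 = $4446.82 thousand.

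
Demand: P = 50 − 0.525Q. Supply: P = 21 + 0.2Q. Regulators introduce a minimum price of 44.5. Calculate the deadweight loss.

315.98

Competitive equilibrium: 50 − 0.525Q = 21 + 0.2Q → Q* = 40, P* = 29.
At the floor P = 44.5, quantity demanded = (50 − 44.5)/0.525 = 10.4762.
Sellers' marginal cost at Q' = 10.4762: 21 + 0.2·10.4762 = 23.0952.
ΔQ = 40 − 10.4762 = 29.5238; wedge = 44.5 − 23.0952 = 21.4048.
Deadweight loss = ½ × 29.5238 × 21.4048 = 315.98.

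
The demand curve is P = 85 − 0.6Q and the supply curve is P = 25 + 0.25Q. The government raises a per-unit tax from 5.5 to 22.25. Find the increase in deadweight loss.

Competitive equilibrium: 85 − 0.6Q = 25 + 0.25Q → Q* = 70.5882, P* = 42.6471.
For a per-unit tax t: ΔQ = t/0.85, so DWL = ½·t·(t/0.85) = t²/1.7.
At t = 5.5: DWL = 17.794. At t = 22.25: DWL = 291.213.
Increase = 291.213 − 17.794 = 273.42.

273.42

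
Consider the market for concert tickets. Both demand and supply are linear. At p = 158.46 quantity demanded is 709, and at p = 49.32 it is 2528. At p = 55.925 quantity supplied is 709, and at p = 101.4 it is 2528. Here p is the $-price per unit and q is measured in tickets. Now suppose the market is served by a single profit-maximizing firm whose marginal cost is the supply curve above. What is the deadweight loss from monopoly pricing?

$26694.78

Demand slope = (49.32 − 158.46)/(2528 − 709) = −0.06, so p = 201 − 0.06q.
Supply slope = (101.4 − 55.925)/(2528 − 709) = 0.025, so p = 38.2 + 0.025q.
Competitive equilibrium: 201 − 0.06q = 38.2 + 0.025q → q* = 1915.2941, p* = 86.0824.
Marginal revenue: MR = 201 − 0.12q. Set MR = MC: 201 − 0.12q = 38.2 + 0.025q → q_m = 1122.7586.
Price p_m = 201 − 0.06·1122.7586 = 133.6345; MC(q_m) = 38.2 + 0.025·1122.7586 = 66.269.
Competitive q* = 1915.2941, so Δq = 792.5355; wedge = 133.6345 − 66.269 = 67.3655.
DWL = ½ × 792.5355 × 67.3655 = $26694.78.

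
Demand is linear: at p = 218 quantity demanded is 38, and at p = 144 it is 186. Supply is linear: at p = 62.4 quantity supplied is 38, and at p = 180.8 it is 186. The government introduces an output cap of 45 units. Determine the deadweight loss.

8254.71

Demand slope = (144 − 218)/(186 − 38) = −0.5, so p = 237 − 0.5q.
Supply slope = (180.8 − 62.4)/(186 − 38) = 0.8, so p = 32 + 0.8q.
Competitive equilibrium: 237 − 0.5q = 32 + 0.8q → q* = 157.6923, p* = 158.1538.
At q = 45: demand price = 237 − 0.5·45 = 214.5; supply price = 32 + 0.8·45 = 68.
Δq = 157.6923 − 45 = 112.6923; wedge = 214.5 − 68 = 146.5.
DWL = ½ × 112.6923 × 146.5 = 8254.71.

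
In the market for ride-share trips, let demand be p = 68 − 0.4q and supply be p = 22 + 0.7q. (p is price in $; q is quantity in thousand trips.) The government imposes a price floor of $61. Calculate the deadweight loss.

$325.26 thousand

Competitive equilibrium: 68 − 0.4q = 22 + 0.7q → q* = 41.8182, p* = 51.2727.
At the floor p = 61, quantity demanded = (68 − 61)/0.4 = 17.5.
Sellers' marginal cost at q' = 17.5: 22 + 0.7·17.5 = 34.25.
Δq = 41.8182 − 17.5 = 24.3182; wedge = 61 − 34.25 = 26.75.
Deadweight loss = ½ × 24.3182 × 26.75 = $325.26 thousand.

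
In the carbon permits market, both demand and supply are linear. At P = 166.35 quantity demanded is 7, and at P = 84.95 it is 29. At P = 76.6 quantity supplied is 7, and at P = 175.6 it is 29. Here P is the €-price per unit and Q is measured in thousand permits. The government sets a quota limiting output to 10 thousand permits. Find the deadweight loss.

€258.81 thousand

Demand slope = (84.95 − 166.35)/(29 − 7) = −3.7, so P = 192.25 − 3.7Q.
Supply slope = (175.6 − 76.6)/(29 − 7) = 4.5, so P = 45.1 + 4.5Q.
Competitive equilibrium: 192.25 − 3.7Q = 45.1 + 4.5Q → Q* = 17.9451, P* = 125.853.
At Q = 10: demand price = 192.25 − 3.7·10 = 155.25; supply price = 45.1 + 4.5·10 = 90.1.
ΔQ = 17.9451 − 10 = 7.9451; wedge = 155.25 − 90.1 = 65.15.
Deadweight loss = ½ × 7.9451 × 65.15 = €258.81 thousand.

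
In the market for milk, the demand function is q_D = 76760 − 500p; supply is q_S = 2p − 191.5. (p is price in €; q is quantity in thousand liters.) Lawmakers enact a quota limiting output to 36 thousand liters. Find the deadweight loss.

€1569.65 thousand

In inverse form: demand p = 153.52 − 0.002q, supply p = 95.75 + 0.5q.
Competitive equilibrium: 153.52 − 0.002q = 95.75 + 0.5q → q* = 115.0797, p* = 153.2898.
At q = 36: demand price = 153.52 − 0.002·36 = 153.448; supply price = 95.75 + 0.5·36 = 113.75.
Δq = 115.0797 − 36 = 79.0797; wedge = 153.448 − 113.75 = 39.698.
DWL = ½ × 79.0797 × 39.698 = €1569.65 thousand.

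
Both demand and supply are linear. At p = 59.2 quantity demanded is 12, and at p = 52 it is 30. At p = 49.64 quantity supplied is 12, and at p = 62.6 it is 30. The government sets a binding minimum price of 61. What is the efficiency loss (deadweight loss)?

95.16

Demand slope = (52 − 59.2)/(30 − 12) = −0.4, so p = 64 − 0.4q.
Supply slope = (62.6 − 49.64)/(30 − 12) = 0.72, so p = 41 + 0.72q.
Competitive equilibrium: 64 − 0.4q = 41 + 0.72q → q* = 20.5357, p* = 55.7857.
At the floor p = 61, quantity demanded = (64 − 61)/0.4 = 7.5.
Sellers' marginal cost at q' = 7.5: 41 + 0.72·7.5 = 46.4.
Δq = 20.5357 − 7.5 = 13.0357; wedge = 61 − 46.4 = 14.6.
Welfare loss = ½ × 13.0357 × 14.6 = 95.16.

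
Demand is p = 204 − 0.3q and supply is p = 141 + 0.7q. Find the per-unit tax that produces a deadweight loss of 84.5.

Competitive equilibrium: 204 − 0.3q = 141 + 0.7q → q* = 63, p* = 185.1.
A tax t gives Δq = t/1 and wedge t, so DWL = t²/2.
t²/2 = 84.5 → t² = 169 → t = 13.

13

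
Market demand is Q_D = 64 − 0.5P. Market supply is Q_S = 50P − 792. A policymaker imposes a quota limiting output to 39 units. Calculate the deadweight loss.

275.80

In inverse form: demand P = 128 − 2Q, supply P = 15.84 + 0.02Q.
Competitive equilibrium: 128 − 2Q = 15.84 + 0.02Q → Q* = 55.5248, P* = 16.9505.
At Q = 39: demand price = 128 − 2·39 = 50; supply price = 15.84 + 0.02·39 = 16.62.
ΔQ = 55.5248 − 39 = 16.5248; wedge = 50 − 16.62 = 33.38.
Welfare loss = ½ × 16.5248 × 33.38 = 275.80.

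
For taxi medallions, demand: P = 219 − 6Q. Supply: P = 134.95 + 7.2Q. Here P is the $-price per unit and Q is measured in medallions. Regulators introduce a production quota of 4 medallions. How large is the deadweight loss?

$36.99

Competitive equilibrium: 219 − 6Q = 134.95 + 7.2Q → Q* = 6.3674, P* = 180.7955.
At Q = 4: demand price = 219 − 6·4 = 195; supply price = 134.95 + 7.2·4 = 163.75.
ΔQ = 6.3674 − 4 = 2.3674; wedge = 195 − 163.75 = 31.25.
DWL = ½ × 2.3674 × 31.25 = $36.99.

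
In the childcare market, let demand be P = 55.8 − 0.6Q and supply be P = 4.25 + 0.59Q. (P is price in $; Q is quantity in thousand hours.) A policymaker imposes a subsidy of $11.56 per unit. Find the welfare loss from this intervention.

Competitive equilibrium: 55.8 − 0.6Q = 4.25 + 0.59Q → Q* = 43.3193, P* = 29.8084.
The subsidy lowers effective supply by 11.56: P = 0.59Q − 7.31.
New quantity: 55.8 − 0.6Q = 0.59Q − 7.31 → Q' = 53.0336.
Overproduction ΔQ = 53.0336 − 43.3193 = 9.7143; wedge = subsidy = 11.56.
Welfare loss = ½ × 9.7143 × 11.56 = $56.15 thousand.

$56.15 thousand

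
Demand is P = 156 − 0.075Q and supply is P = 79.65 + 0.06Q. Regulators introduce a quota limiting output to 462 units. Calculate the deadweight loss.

723.85

Competitive equilibrium: 156 − 0.075Q = 79.65 + 0.06Q → Q* = 565.5556, P* = 113.5833.
At Q = 462: demand price = 156 − 0.075·462 = 121.35; supply price = 79.65 + 0.06·462 = 107.37.
ΔQ = 565.5556 − 462 = 103.5556; wedge = 121.35 − 107.37 = 13.98.
DWL = ½ × 103.5556 × 13.98 = 723.85.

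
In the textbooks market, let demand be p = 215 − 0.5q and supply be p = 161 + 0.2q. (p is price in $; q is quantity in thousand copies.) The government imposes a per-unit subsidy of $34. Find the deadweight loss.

Competitive equilibrium: 215 − 0.5q = 161 + 0.2q → q* = 77.1429, p* = 176.4286.
The subsidy lowers effective supply by 34: p = 127 + 0.2q.
New quantity: 215 − 0.5q = 127 + 0.2q → q' = 125.7143.
Overproduction Δq = 125.7143 − 77.1429 = 48.5714; wedge = subsidy = 34.
Deadweight loss = ½ × 48.5714 × 34 = $825.71 thousand.

$825.71 thousand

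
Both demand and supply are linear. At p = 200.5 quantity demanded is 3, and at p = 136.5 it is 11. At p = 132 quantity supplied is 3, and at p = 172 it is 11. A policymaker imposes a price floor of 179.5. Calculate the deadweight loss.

Demand slope = (136.5 − 200.5)/(11 − 3) = −8, so p = 224.5 − 8q.
Supply slope = (172 − 132)/(11 − 3) = 5, so p = 117 + 5q.
Competitive equilibrium: 224.5 − 8q = 117 + 5q → q* = 8.2692, p* = 158.3462.
At the floor p = 179.5, quantity demanded = (224.5 − 179.5)/8 = 5.625.
Sellers' marginal cost at q' = 5.625: 117 + 5·5.625 = 145.125.
Δq = 8.2692 − 5.625 = 2.6442; wedge = 179.5 − 145.125 = 34.375.
DWL = ½ × 2.6442 × 34.375 = 45.45.

45.45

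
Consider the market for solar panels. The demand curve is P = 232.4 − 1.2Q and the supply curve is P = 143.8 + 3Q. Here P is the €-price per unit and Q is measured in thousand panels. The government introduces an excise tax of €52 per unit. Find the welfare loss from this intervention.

€321.90 thousand

Competitive equilibrium: 232.4 − 1.2Q = 143.8 + 3Q → Q* = 21.0952, P* = 207.0857.
With the tax, the buyer price exceeds the seller price by 52: (232.4 − 1.2Q) − (143.8 + 3Q) = 52 → Q' = 8.7143.
ΔQ = 21.0952 − 8.7143 = 12.3809; the wedge equals the tax, 52.
Deadweight loss = ½ × 12.3809 × 52 = €321.90 thousand.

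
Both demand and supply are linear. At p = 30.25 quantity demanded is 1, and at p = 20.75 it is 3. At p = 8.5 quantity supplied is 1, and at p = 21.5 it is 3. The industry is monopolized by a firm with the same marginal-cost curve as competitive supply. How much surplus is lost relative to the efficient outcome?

4.27

Demand slope = (20.75 − 30.25)/(3 − 1) = −4.75, so p = 35 − 4.75q.
Supply slope = (21.5 − 8.5)/(3 − 1) = 6.5, so p = 2 + 6.5q.
Competitive equilibrium: 35 − 4.75q = 2 + 6.5q → q* = 2.9333, p* = 21.0667.
Marginal revenue: MR = 35 − 9.5q. Set MR = MC: 35 − 9.5q = 2 + 6.5q → q_m = 2.0625.
Price p_m = 35 − 4.75·2.0625 = 25.2031; MC(q_m) = 2 + 6.5·2.0625 = 15.4063.
Competitive q* = 2.9333, so Δq = 0.8708; wedge = 25.2031 − 15.4063 = 9.7968.
DWL = ½ × 0.8708 × 9.7968 = 4.27.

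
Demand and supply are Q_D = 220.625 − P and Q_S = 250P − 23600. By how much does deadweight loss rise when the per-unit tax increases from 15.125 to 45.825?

931.86

In inverse form: demand P = 220.625 − Q, supply P = 94.4 + 0.004Q.
Competitive equilibrium: 220.625 − Q = 94.4 + 0.004Q → Q* = 125.7221, P* = 94.9029.
For a per-unit tax t: ΔQ = t/1.004, so DWL = ½·t·(t/1.004) = t²/2.008.
At t = 15.125: DWL = 113.927. At t = 45.825: DWL = 1045.782.
Increase = 1045.782 − 113.927 = 931.86.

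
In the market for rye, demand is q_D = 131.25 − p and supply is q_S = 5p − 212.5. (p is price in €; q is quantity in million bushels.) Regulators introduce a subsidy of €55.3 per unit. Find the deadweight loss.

In inverse form: demand p = 131.25 − q, supply p = 42.5 + 0.2q.
Competitive equilibrium: 131.25 − q = 42.5 + 0.2q → q* = 73.95833, p* = 57.29167.
The subsidy lowers effective supply by 55.3: p = 0.2q − 12.8.
New quantity: 131.25 − q = 0.2q − 12.8 → q' = 120.04167.
Overproduction Δq = 120.04167 − 73.95833 = 46.08334; wedge = subsidy = 55.3.
The triangle = ½ × 46.08334 × 55.3 = €1274.20 million.

€1274.20 million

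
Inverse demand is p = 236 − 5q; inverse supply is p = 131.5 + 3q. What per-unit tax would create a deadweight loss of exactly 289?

Competitive equilibrium: 236 − 5q = 131.5 + 3q → q* = 13.0625, p* = 170.6875.
A tax t gives Δq = t/8 and wedge t, so DWL = t²/16.
t²/16 = 289 → t² = 4624 → t = 68.

68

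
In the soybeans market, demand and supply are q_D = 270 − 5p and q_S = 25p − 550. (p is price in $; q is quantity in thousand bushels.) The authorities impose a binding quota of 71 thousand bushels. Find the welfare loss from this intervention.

$466.25 thousand

In inverse form: demand p = 54 − 0.2q, supply p = 22 + 0.04q.
Competitive equilibrium: 54 − 0.2q = 22 + 0.04q → q* = 133.3333, p* = 27.3333.
At q = 71: demand price = 54 − 0.2·71 = 39.8; supply price = 22 + 0.04·71 = 24.84.
Δq = 133.3333 − 71 = 62.3333; wedge = 39.8 − 24.84 = 14.96.
The triangle = ½ × 62.3333 × 14.96 = $466.25 thousand.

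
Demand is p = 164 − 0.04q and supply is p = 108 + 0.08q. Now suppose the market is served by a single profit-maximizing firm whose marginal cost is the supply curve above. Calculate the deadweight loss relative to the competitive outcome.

Competitive equilibrium: 164 − 0.04q = 108 + 0.08q → q* = 466.6667, p* = 145.3333.
Marginal revenue: MR = 164 − 0.08q. Set MR = MC: 164 − 0.08q = 108 + 0.08q → q_m = 350.
Price p_m = 164 − 0.04·350 = 150; MC(q_m) = 108 + 0.08·350 = 136.
Competitive q* = 466.6667, so Δq = 116.6667; wedge = 150 − 136 = 14.
The triangle = ½ × 116.6667 × 14 = 816.67.

816.67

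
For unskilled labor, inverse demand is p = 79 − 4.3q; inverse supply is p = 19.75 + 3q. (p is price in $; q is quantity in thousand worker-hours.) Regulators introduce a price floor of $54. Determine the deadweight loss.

Competitive equilibrium: 79 − 4.3q = 19.75 + 3q → q* = 8.1164, p* = 44.0993.
At the floor p = 54, quantity demanded = (79 − 54)/4.3 = 5.814.
Sellers' marginal cost at q' = 5.814: 19.75 + 3·5.814 = 37.192.
Δq = 8.1164 − 5.814 = 2.3024; wedge = 54 − 37.192 = 16.808.
DWL = ½ × 2.3024 × 16.808 = $19.35 thousand.

$19.35 thousand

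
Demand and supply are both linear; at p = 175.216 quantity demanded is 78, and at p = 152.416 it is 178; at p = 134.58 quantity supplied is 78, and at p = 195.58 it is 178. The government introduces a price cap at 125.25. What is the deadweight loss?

Demand slope = (152.416 − 175.216)/(178 − 78) = −0.228, so p = 193 − 0.228q.
Supply slope = (195.58 − 134.58)/(178 − 78) = 0.61, so p = 87 + 0.61q.
Competitive equilibrium: 193 − 0.228q = 87 + 0.61q → q* = 126.4916, p* = 164.1599.
At the ceiling p = 125.25, quantity supplied = (125.25 − 87)/0.61 = 62.7049.
Willingness to pay at q' = 62.7049: 193 − 0.228·62.7049 = 178.7033.
Δq = 126.4916 − 62.7049 = 63.7867; wedge = 178.7033 − 125.25 = 53.4533.
Welfare loss = ½ × 63.7867 × 53.4533 = 1704.80.

1704.80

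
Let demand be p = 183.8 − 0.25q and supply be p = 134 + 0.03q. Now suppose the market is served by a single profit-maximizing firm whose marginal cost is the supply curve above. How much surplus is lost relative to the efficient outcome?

Competitive equilibrium: 183.8 − 0.25q = 134 + 0.03q → q* = 177.8571, p* = 139.3357.
Marginal revenue: MR = 183.8 − 0.5q. Set MR = MC: 183.8 − 0.5q = 134 + 0.03q → q_m = 93.9623.
Price p_m = 183.8 − 0.25·93.9623 = 160.3094; MC(q_m) = 134 + 0.03·93.9623 = 136.8189.
Competitive q* = 177.8571, so Δq = 83.8948; wedge = 160.3094 − 136.8189 = 23.4905.
DWL = ½ × 83.8948 × 23.4905 = 985.37.

985.37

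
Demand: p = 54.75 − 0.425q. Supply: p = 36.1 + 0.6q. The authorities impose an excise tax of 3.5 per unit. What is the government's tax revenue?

Competitive equilibrium: 54.75 − 0.425q = 36.1 + 0.6q → q* = 18.1951, p* = 47.0171.
With the tax, the buyer price exceeds the seller price by 3.5: (54.75 − 0.425q) − (36.1 + 0.6q) = 3.5 → q' = 14.7805.
Tax revenue = 3.5 × 14.7805 = 51.73.

51.73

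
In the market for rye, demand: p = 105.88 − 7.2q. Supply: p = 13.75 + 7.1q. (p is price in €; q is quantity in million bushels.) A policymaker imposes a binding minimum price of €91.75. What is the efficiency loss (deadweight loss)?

€143.51 million

Competitive equilibrium: 105.88 − 7.2q = 13.75 + 7.1q → q* = 6.4427, p* = 59.4929.
At the floor p = 91.75, quantity demanded = (105.88 − 91.75)/7.2 = 1.9625.
Sellers' marginal cost at q' = 1.9625: 13.75 + 7.1·1.9625 = 27.6838.
Δq = 6.4427 − 1.9625 = 4.4802; wedge = 91.75 − 27.6838 = 64.0662.
DWL = ½ × 4.4802 × 64.0662 = €143.51 million.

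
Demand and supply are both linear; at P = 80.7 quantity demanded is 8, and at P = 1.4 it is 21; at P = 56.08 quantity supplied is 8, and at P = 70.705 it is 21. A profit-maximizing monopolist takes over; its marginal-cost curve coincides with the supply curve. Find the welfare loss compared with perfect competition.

98.52

Demand slope = (1.4 − 80.7)/(21 − 8) = −6.1, so P = 129.5 − 6.1Q.
Supply slope = (70.705 − 56.08)/(21 − 8) = 1.125, so P = 47.08 + 1.125Q.
Competitive equilibrium: 129.5 − 6.1Q = 47.08 + 1.125Q → Q* = 11.4076, P* = 59.9136.
Marginal revenue: MR = 129.5 − 12.2Q. Set MR = MC: 129.5 − 12.2Q = 47.08 + 1.125Q → Q_m = 6.1854.
Price P_m = 129.5 − 6.1·6.1854 = 91.7691; MC(Q_m) = 47.08 + 1.125·6.1854 = 54.0386.
Competitive Q* = 11.4076, so ΔQ = 5.2222; wedge = 91.7691 − 54.0386 = 37.7305.
The triangle = ½ × 5.2222 × 37.7305 = 98.52.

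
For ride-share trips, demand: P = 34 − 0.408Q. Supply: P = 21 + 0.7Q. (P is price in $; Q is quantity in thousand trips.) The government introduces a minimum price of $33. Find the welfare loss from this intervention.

Competitive equilibrium: 34 − 0.408Q = 21 + 0.7Q → Q* = 11.7329, P* = 29.213.
At the floor P = 33, quantity demanded = (34 − 33)/0.408 = 2.451.
Sellers' marginal cost at Q' = 2.451: 21 + 0.7·2.451 = 22.7157.
ΔQ = 11.7329 − 2.451 = 9.2819; wedge = 33 − 22.7157 = 10.2843.
Welfare loss = ½ × 9.2819 × 10.2843 = $47.73 thousand.

$47.73 thousand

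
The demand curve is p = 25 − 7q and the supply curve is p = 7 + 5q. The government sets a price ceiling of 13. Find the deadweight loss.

0.54

Competitive equilibrium: 25 − 7q = 7 + 5q → q* = 1.5, p* = 14.5.
At the ceiling p = 13, quantity supplied = (13 − 7)/5 = 1.2.
Willingness to pay at q' = 1.2: 25 − 7·1.2 = 16.6.
Δq = 1.5 − 1.2 = 0.3; wedge = 16.6 − 13 = 3.6.
Deadweight loss = ½ × 0.3 × 3.6 = 0.54.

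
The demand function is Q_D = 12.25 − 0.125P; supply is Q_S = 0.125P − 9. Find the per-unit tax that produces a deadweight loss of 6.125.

14

In inverse form: demand P = 98 − 8Q, supply P = 72 + 8Q.
Competitive equilibrium: 98 − 8Q = 72 + 8Q → Q* = 1.625, P* = 85.
A tax t gives ΔQ = t/16 and wedge t, so DWL = t²/32.
t²/32 = 6.125 → t² = 196 → t = 14.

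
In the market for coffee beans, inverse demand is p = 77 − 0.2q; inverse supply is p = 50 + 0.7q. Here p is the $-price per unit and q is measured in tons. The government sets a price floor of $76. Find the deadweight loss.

Competitive equilibrium: 77 − 0.2q = 50 + 0.7q → q* = 30, p* = 71.
At the floor p = 76, quantity demanded = (77 − 76)/0.2 = 5.
Sellers' marginal cost at q' = 5: 50 + 0.7·5 = 53.5.
Δq = 30 − 5 = 25; wedge = 76 − 53.5 = 22.5.
Deadweight loss = ½ × 25 × 22.5 = $281.25.

$281.25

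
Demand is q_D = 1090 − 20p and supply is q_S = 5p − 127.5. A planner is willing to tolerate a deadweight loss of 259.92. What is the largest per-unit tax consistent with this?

11.4

In inverse form: demand p = 54.5 − 0.05q, supply p = 25.5 + 0.2q.
Competitive equilibrium: 54.5 − 0.05q = 25.5 + 0.2q → q* = 116, p* = 48.7.
A tax t gives Δq = t/0.25 and wedge t, so DWL = t²/0.5.
t²/0.5 = 259.92 → t² = 129.96 → t = 11.4.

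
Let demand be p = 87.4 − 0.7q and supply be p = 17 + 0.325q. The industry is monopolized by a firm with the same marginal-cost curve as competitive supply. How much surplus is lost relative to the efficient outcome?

Competitive equilibrium: 87.4 − 0.7q = 17 + 0.325q → q* = 68.6829, p* = 39.322.
Marginal revenue: MR = 87.4 − 1.4q. Set MR = MC: 87.4 − 1.4q = 17 + 0.325q → q_m = 40.8116.
Price p_m = 87.4 − 0.7·40.8116 = 58.8319; MC(q_m) = 17 + 0.325·40.8116 = 30.2638.
Competitive q* = 68.6829, so Δq = 27.8713; wedge = 58.8319 − 30.2638 = 28.5681.
DWL = ½ × 27.8713 × 28.5681 = 398.12.

398.12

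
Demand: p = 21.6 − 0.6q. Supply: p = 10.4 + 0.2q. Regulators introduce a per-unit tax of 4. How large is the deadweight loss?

Competitive equilibrium: 21.6 − 0.6q = 10.4 + 0.2q → q* = 14, p* = 13.2.
With the tax, the buyer price exceeds the seller price by 4: (21.6 − 0.6q) − (10.4 + 0.2q) = 4 → q' = 9.
Δq = 14 − 9 = 5; the wedge equals the tax, 4.
DWL = ½ × 5 × 4 = 10.

10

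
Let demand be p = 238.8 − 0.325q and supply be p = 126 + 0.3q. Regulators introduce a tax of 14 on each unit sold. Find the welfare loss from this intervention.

156.80

Competitive equilibrium: 238.8 − 0.325q = 126 + 0.3q → q* = 180.48, p* = 180.144.
With the tax, the buyer price exceeds the seller price by 14: (238.8 − 0.325q) − (126 + 0.3q) = 14 → q' = 158.08.
Δq = 180.48 − 158.08 = 22.4; the wedge equals the tax, 14.
Welfare loss = ½ × 22.4 × 14 = 156.80.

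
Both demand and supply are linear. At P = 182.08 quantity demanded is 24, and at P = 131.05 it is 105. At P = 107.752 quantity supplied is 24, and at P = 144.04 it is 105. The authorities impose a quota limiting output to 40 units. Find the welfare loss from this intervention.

Demand slope = (131.05 − 182.08)/(105 − 24) = −0.63, so P = 197.2 − 0.63Q.
Supply slope = (144.04 − 107.752)/(105 − 24) = 0.448, so P = 97 + 0.448Q.
Competitive equilibrium: 197.2 − 0.63Q = 97 + 0.448Q → Q* = 92.9499, P* = 138.6416.
At Q = 40: demand price = 197.2 − 0.63·40 = 172; supply price = 97 + 0.448·40 = 114.92.
ΔQ = 92.9499 − 40 = 52.9499; wedge = 172 − 114.92 = 57.08.
DWL = ½ × 52.9499 × 57.08 = 1511.19.

1511.19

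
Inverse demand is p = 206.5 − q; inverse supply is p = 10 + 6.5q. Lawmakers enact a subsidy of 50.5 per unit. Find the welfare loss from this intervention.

Competitive equilibrium: 206.5 − q = 10 + 6.5q → q* = 26.2, p* = 180.3.
The subsidy lowers effective supply by 50.5: p = 6.5q − 40.5.
New quantity: 206.5 − q = 6.5q − 40.5 → q' = 32.9333.
Overproduction Δq = 32.9333 − 26.2 = 6.7333; wedge = subsidy = 50.5.
The triangle = ½ × 6.7333 × 50.5 = 170.02.

170.02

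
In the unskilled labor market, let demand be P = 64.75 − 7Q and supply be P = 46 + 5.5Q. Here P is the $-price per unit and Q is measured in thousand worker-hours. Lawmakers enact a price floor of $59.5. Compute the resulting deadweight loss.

$3.52 thousand

Competitive equilibrium: 64.75 − 7Q = 46 + 5.5Q → Q* = 1.5, P* = 54.25.
At the floor P = 59.5, quantity demanded = (64.75 − 59.5)/7 = 0.75.
Sellers' marginal cost at Q' = 0.75: 46 + 5.5·0.75 = 50.125.
ΔQ = 1.5 − 0.75 = 0.75; wedge = 59.5 − 50.125 = 9.375.
Deadweight loss = ½ × 0.75 × 9.375 = $3.52 thousand.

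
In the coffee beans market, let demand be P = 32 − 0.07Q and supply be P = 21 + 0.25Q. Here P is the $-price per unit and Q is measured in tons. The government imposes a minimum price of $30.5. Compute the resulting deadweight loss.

Competitive equilibrium: 32 − 0.07Q = 21 + 0.25Q → Q* = 34.375, P* = 29.5938.
At the floor P = 30.5, quantity demanded = (32 − 30.5)/0.07 = 21.4286.
Sellers' marginal cost at Q' = 21.4286: 21 + 0.25·21.4286 = 26.3572.
ΔQ = 34.375 − 21.4286 = 12.9464; wedge = 30.5 − 26.3572 = 4.1428.
Welfare loss = ½ × 12.9464 × 4.1428 = $26.82.

$26.82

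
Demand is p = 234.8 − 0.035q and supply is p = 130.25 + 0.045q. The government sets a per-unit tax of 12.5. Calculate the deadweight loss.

976.56

Competitive equilibrium: 234.8 − 0.035q = 130.25 + 0.045q → q* = 1306.875, p* = 189.0594.
With the tax, the buyer price exceeds the seller price by 12.5: (234.8 − 0.035q) − (130.25 + 0.045q) = 12.5 → q' = 1150.625.
Δq = 1306.875 − 1150.625 = 156.25; the wedge equals the tax, 12.5.
The triangle = ½ × 156.25 × 12.5 = 976.56.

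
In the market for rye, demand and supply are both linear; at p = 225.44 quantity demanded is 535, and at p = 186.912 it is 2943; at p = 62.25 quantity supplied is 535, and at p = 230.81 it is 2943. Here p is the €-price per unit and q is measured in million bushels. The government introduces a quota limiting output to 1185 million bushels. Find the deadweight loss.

Demand slope = (186.912 − 225.44)/(2943 − 535) = −0.016, so p = 234 − 0.016q.
Supply slope = (230.81 − 62.25)/(2943 − 535) = 0.07, so p = 24.8 + 0.07q.
Competitive equilibrium: 234 − 0.016q = 24.8 + 0.07q → q* = 2432.55814, p* = 195.07907.
At q = 1185: demand price = 234 − 0.016·1185 = 215.04; supply price = 24.8 + 0.07·1185 = 107.75.
Δq = 2432.55814 − 1185 = 1247.55814; wedge = 215.04 − 107.75 = 107.29.
DWL = ½ × 1247.55814 × 107.29 = €66925.26 million.

€66925.26 million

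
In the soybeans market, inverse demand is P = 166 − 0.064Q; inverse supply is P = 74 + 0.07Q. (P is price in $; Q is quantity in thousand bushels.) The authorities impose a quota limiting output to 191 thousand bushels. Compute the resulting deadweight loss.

$16454.32 thousand

Competitive equilibrium: 166 − 0.064Q = 74 + 0.07Q → Q* = 686.5672, P* = 122.0597.
At Q = 191: demand price = 166 − 0.064·191 = 153.776; supply price = 74 + 0.07·191 = 87.37.
ΔQ = 686.5672 − 191 = 495.5672; wedge = 153.776 − 87.37 = 66.406.
DWL = ½ × 495.5672 × 66.406 = $16454.32 thousand.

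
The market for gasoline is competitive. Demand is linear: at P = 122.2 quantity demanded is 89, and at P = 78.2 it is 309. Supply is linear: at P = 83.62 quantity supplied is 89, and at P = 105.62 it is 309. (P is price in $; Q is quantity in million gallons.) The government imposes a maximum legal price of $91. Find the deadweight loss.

Demand slope = (78.2 − 122.2)/(309 − 89) = −0.2, so P = 140 − 0.2Q.
Supply slope = (105.62 − 83.62)/(309 − 89) = 0.1, so P = 74.72 + 0.1Q.
Competitive equilibrium: 140 − 0.2Q = 74.72 + 0.1Q → Q* = 217.6, P* = 96.48.
At the ceiling P = 91, quantity supplied = (91 − 74.72)/0.1 = 162.8.
Willingness to pay at Q' = 162.8: 140 − 0.2·162.8 = 107.44.
ΔQ = 217.6 − 162.8 = 54.8; wedge = 107.44 − 91 = 16.44.
DWL = ½ × 54.8 × 16.44 = $450.456 million.

$450.456 million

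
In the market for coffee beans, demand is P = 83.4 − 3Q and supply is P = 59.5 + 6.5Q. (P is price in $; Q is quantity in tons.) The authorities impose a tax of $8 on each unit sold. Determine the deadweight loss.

Competitive equilibrium: 83.4 − 3Q = 59.5 + 6.5Q → Q* = 2.5158, P* = 75.8526.
With the tax, the buyer price exceeds the seller price by 8: (83.4 − 3Q) − (59.5 + 6.5Q) = 8 → Q' = 1.6737.
ΔQ = 2.5158 − 1.6737 = 0.8421; the wedge equals the tax, 8.
Welfare loss = ½ × 0.8421 × 8 = $3.37.

$3.37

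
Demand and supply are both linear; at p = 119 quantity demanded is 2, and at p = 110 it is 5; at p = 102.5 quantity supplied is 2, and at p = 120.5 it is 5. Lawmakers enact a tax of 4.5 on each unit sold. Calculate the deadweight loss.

Demand slope = (110 − 119)/(5 − 2) = −3, so p = 125 − 3q.
Supply slope = (120.5 − 102.5)/(5 − 2) = 6, so p = 90.5 + 6q.
Competitive equilibrium: 125 − 3q = 90.5 + 6q → q* = 3.8333, p* = 113.5.
With the tax, the buyer price exceeds the seller price by 4.5: (125 − 3q) − (90.5 + 6q) = 4.5 → q' = 3.3333.
Δq = 3.8333 − 3.3333 = 0.5; the wedge equals the tax, 4.5.
The triangle = ½ × 0.5 × 4.5 = 1.125.

1.125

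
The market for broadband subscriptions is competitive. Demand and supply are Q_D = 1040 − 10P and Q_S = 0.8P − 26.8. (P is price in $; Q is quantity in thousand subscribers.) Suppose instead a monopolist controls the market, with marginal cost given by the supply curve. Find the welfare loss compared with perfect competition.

In inverse form: demand P = 104 − 0.1Q, supply P = 33.5 + 1.25Q.
Competitive equilibrium: 104 − 0.1Q = 33.5 + 1.25Q → Q* = 52.2222, P* = 98.7778.
Marginal revenue: MR = 104 − 0.2Q. Set MR = MC: 104 − 0.2Q = 33.5 + 1.25Q → Q_m = 48.6207.
Price P_m = 104 − 0.1·48.6207 = 99.1379; MC(Q_m) = 33.5 + 1.25·48.6207 = 94.2759.
Competitive Q* = 52.2222, so ΔQ = 3.6015; wedge = 99.1379 − 94.2759 = 4.862.
The triangle = ½ × 3.6015 × 4.862 = $8.76 thousand.

$8.76 thousand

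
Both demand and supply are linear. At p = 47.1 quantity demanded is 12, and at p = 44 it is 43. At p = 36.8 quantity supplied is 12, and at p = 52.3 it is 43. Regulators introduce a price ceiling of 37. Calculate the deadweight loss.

Demand slope = (44 − 47.1)/(43 − 12) = −0.1, so p = 48.3 − 0.1q.
Supply slope = (52.3 − 36.8)/(43 − 12) = 0.5, so p = 30.8 + 0.5q.
Competitive equilibrium: 48.3 − 0.1q = 30.8 + 0.5q → q* = 29.1667, p* = 45.3833.
At the ceiling p = 37, quantity supplied = (37 − 30.8)/0.5 = 12.4.
Willingness to pay at q' = 12.4: 48.3 − 0.1·12.4 = 47.06.
Δq = 29.1667 − 12.4 = 16.7667; wedge = 47.06 − 37 = 10.06.
DWL = ½ × 16.7667 × 10.06 = 84.34.

84.34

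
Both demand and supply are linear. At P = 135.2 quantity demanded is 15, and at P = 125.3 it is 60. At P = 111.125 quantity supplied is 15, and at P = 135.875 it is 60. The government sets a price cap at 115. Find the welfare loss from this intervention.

Demand slope = (125.3 − 135.2)/(60 − 15) = −0.22, so P = 138.5 − 0.22Q.
Supply slope = (135.875 − 111.125)/(60 − 15) = 0.55, so P = 102.875 + 0.55Q.
Competitive equilibrium: 138.5 − 0.22Q = 102.875 + 0.55Q → Q* = 46.2662, P* = 128.3214.
At the ceiling P = 115, quantity supplied = (115 − 102.875)/0.55 = 22.0455.
Willingness to pay at Q' = 22.0455: 138.5 − 0.22·22.0455 = 133.65.
ΔQ = 46.2662 − 22.0455 = 24.2207; wedge = 133.65 − 115 = 18.65.
Welfare loss = ½ × 24.2207 × 18.65 = 225.86.

225.86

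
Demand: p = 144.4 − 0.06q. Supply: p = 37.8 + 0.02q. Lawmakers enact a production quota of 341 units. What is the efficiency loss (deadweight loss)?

Competitive equilibrium: 144.4 − 0.06q = 37.8 + 0.02q → q* = 1332.5, p* = 64.45.
At q = 341: demand price = 144.4 − 0.06·341 = 123.94; supply price = 37.8 + 0.02·341 = 44.62.
Δq = 1332.5 − 341 = 991.5; wedge = 123.94 − 44.62 = 79.32.
Deadweight loss = ½ × 991.5 × 79.32 = 39322.89.

39322.89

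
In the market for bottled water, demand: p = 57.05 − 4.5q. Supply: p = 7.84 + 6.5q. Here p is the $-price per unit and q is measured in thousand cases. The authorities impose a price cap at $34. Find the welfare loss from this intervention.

Competitive equilibrium: 57.05 − 4.5q = 7.84 + 6.5q → q* = 4.4736, p* = 36.9186.
At the ceiling p = 34, quantity supplied = (34 − 7.84)/6.5 = 4.0246.
Willingness to pay at q' = 4.0246: 57.05 − 4.5·4.0246 = 38.9393.
Δq = 4.4736 − 4.0246 = 0.449; wedge = 38.9393 − 34 = 4.9393.
The triangle = ½ × 0.449 × 4.9393 = $1.11 thousand.

$1.11 thousand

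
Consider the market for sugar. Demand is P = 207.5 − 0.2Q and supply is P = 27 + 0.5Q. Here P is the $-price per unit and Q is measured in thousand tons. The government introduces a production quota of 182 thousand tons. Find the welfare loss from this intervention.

Competitive equilibrium: 207.5 − 0.2Q = 27 + 0.5Q → Q* = 257.8571, P* = 155.9286.
At Q = 182: demand price = 207.5 − 0.2·182 = 171.1; supply price = 27 + 0.5·182 = 118.
ΔQ = 257.8571 − 182 = 75.8571; wedge = 171.1 − 118 = 53.1.
Deadweight loss = ½ × 75.8571 × 53.1 = $2014.01 thousand.

$2014.01 thousand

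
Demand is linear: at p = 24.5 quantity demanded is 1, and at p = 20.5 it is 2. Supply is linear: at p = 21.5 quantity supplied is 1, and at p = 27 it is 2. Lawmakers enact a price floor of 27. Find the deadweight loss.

4.20

Demand slope = (20.5 − 24.5)/(2 − 1) = −4, so p = 28.5 − 4q.
Supply slope = (27 − 21.5)/(2 − 1) = 5.5, so p = 16 + 5.5q.
Competitive equilibrium: 28.5 − 4q = 16 + 5.5q → q* = 1.3158, p* = 23.2368.
At the floor p = 27, quantity demanded = (28.5 − 27)/4 = 0.375.
Sellers' marginal cost at q' = 0.375: 16 + 5.5·0.375 = 18.0625.
Δq = 1.3158 − 0.375 = 0.9408; wedge = 27 − 18.0625 = 8.9375.
The triangle = ½ × 0.9408 × 8.9375 = 4.20.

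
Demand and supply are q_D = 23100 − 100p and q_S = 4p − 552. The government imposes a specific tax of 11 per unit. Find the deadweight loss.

In inverse form: demand p = 231 − 0.01q, supply p = 138 + 0.25q.
Competitive equilibrium: 231 − 0.01q = 138 + 0.25q → q* = 357.6923, p* = 227.4231.
With the tax, the buyer price exceeds the seller price by 11: (231 − 0.01q) − (138 + 0.25q) = 11 → q' = 315.3846.
Δq = 357.6923 − 315.3846 = 42.3077; the wedge equals the tax, 11.
Welfare loss = ½ × 42.3077 × 11 = 232.69.

232.69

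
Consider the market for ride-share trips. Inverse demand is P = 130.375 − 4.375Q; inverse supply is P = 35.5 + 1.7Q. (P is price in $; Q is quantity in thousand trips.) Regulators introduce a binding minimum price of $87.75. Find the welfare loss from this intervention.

Competitive equilibrium: 130.375 − 4.375Q = 35.5 + 1.7Q → Q* = 15.6173, P* = 62.0494.
At the floor P = 87.75, quantity demanded = (130.375 − 87.75)/4.375 = 9.7429.
Sellers' marginal cost at Q' = 9.7429: 35.5 + 1.7·9.7429 = 52.0629.
ΔQ = 15.6173 − 9.7429 = 5.8744; wedge = 87.75 − 52.0629 = 35.6871.
The triangle = ½ × 5.8744 × 35.6871 = $104.82 thousand.

$104.82 thousand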